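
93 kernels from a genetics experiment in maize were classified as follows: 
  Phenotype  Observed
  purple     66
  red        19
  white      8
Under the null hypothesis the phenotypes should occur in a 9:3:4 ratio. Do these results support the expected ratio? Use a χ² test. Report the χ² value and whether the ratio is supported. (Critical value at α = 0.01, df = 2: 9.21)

13.724; not consistent

The 9:3:4 ratio has 16 parts, so with N = 93 the expected counts are:
  purple: 93 × 9/16 = 52.3125
  red: 93 × 3/16 = 17.4375
  white: 93 × 4/16 = 23.25
χ² = Σ (O − E)² / E
  purple: (66 − 52.3125)² / 52.3125 = 3.5813
  red: (19 − 17.4375)² / 17.4375 = 0.1400
  white: (8 − 23.25)² / 23.25 = 10.0027
χ² = 3.5813 + 0.1400 + 10.0027 = 13.724
Degrees of freedom = 3 − 1 = 2; critical value at α = 0.01 is 9.21.
Since 13.724 > 9.21, we reject the null hypothesis — the data do not fit the 9:3:4 ratio.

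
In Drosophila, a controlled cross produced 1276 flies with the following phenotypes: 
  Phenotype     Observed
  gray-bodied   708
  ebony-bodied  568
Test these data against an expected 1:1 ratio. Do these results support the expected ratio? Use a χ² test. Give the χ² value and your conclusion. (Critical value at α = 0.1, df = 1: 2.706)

The 1:1 ratio has 2 parts, so with N = 1276 the expected counts are:
  gray-bodied: 1276 × 1/2 = 638
  ebony-bodied: 1276 × 1/2 = 638
χ² = Σ (O − E)² / E
  gray-bodied: (708 − 638)² / 638 = 7.6803
  ebony-bodied: (568 − 638)² / 638 = 7.6803
χ² = 7.6803 + 7.6803 = 15.3606 ≈ 15.361
Degrees of freedom = 2 − 1 = 1; critical value at α = 0.1 is 2.706.
Since 15.361 > 2.706, we reject the null hypothesis — the data do not fit the 1:1 ratio.

15.361; not consistent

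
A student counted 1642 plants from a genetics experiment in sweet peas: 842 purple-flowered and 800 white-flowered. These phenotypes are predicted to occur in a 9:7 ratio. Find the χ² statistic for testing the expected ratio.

Expected counts for N = 1642 under a 9:7 ratio (total parts = 16):
  purple-flowered: 1642 × 9/16 = 923.625
  white-flowered: 1642 × 7/16 = 718.375
χ² = Σ (O − E)² / E
  purple-flowered: (842 − 923.625)² / 923.625 = 7.2136
  white-flowered: (800 − 718.375)² / 718.375 = 9.2746
χ² = 7.2136 + 9.2746 = 16.4882 ≈ 16.488

16.488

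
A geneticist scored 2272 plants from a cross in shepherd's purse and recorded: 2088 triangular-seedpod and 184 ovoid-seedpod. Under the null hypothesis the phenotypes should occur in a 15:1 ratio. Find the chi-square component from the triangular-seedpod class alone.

0.828

Under the 15:1 hypothesis (Σ ratio = 16, N = 2272):
  triangular-seedpod: 2272 × 15/16 = 2130
  ovoid-seedpod: 2272 × 1/16 = 142
Contribution of triangular-seedpod: (2088 − 2130)² / 2130 = 0.8282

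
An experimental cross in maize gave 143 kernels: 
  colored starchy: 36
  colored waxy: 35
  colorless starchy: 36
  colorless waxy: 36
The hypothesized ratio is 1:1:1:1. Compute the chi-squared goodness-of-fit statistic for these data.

0.021

Total ratio parts = 4. Expected numbers out of 143:
  colored starchy: 143 × 1/4 = 35.75
  colored waxy: 143 × 1/4 = 35.75
  colorless starchy: 143 × 1/4 = 35.75
  colorless waxy: 143 × 1/4 = 35.75
χ² = Σ (O − E)² / E
  colored starchy: (36 − 35.75)² / 35.75 = 0.0017
  colored waxy: (35 − 35.75)² / 35.75 = 0.0157
  colorless starchy: (36 − 35.75)² / 35.75 = 0.0017
  colorless waxy: (36 − 35.75)² / 35.75 = 0.0017
χ² = 0.0017 + 0.0157 + 0.0017 + 0.0017 = 0.0208 ≈ 0.021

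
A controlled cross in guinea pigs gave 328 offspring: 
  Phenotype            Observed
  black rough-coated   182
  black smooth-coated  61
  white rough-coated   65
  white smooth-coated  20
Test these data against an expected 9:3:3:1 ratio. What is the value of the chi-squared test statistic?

Under the 9:3:3:1 hypothesis (Σ ratio = 16, N = 328):
  black rough-coated: 328 × 9/16 = 184.5
  black smooth-coated: 328 × 3/16 = 61.5
  white rough-coated: 328 × 3/16 = 61.5
  white smooth-coated: 328 × 1/16 = 20.5
χ² = Σ (O − E)² / E
  black rough-coated: (182 − 184.5)² / 184.5 = 0.0339
  black smooth-coated: (61 − 61.5)² / 61.5 = 0.0041
  white rough-coated: (65 − 61.5)² / 61.5 = 0.1992
  white smooth-coated: (20 − 20.5)² / 20.5 = 0.0122
χ² = 0.0339 + 0.0041 + 0.1992 + 0.0122 = 0.2494 ≈ 0.249

0.249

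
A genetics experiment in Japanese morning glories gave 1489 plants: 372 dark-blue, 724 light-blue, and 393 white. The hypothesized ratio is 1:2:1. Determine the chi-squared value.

1.721

Total ratio parts = 4. Expected numbers out of 1489:
  dark-blue: 1489 × 1/4 = 372.25
  light-blue: 1489 × 2/4 = 744.5
  white: 1489 × 1/4 = 372.25
χ² = Σ (O − E)² / E
  dark-blue: (372 − 372.25)² / 372.25 = 0.0002
  light-blue: (724 − 744.5)² / 744.5 = 0.5645
  white: (393 − 372.25)² / 372.25 = 1.1566
χ² = 0.0002 + 0.5645 + 1.1566 = 1.7213 ≈ 1.721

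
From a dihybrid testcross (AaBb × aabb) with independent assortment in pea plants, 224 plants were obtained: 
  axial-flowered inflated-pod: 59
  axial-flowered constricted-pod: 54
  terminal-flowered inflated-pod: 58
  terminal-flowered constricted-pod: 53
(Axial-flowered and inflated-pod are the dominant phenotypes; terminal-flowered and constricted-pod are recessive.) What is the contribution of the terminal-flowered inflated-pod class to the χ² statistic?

0.071

A dihybrid testcross with independent assortment gives a 1:1:1:1 ratio.
Total ratio parts = 4. Expected numbers out of 224:
  axial-flowered inflated-pod: 224 × 1/4 = 56
  axial-flowered constricted-pod: 224 × 1/4 = 56
  terminal-flowered inflated-pod: 224 × 1/4 = 56
  terminal-flowered constricted-pod: 224 × 1/4 = 56
Contribution of terminal-flowered inflated-pod: (58 − 56)² / 56 = 0.0714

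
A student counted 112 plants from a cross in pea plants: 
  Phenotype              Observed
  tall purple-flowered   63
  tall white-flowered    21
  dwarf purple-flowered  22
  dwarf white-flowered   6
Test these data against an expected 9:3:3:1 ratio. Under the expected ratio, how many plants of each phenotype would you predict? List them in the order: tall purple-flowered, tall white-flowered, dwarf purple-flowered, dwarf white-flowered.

63, 21, 21, 7

Under the 9:3:3:1 hypothesis (Σ ratio = 16, N = 112):
  tall purple-flowered: 112 × 9/16 = 63
  tall white-flowered: 112 × 3/16 = 21
  dwarf purple-flowered: 112 × 3/16 = 21
  dwarf white-flowered: 112 × 1/16 = 7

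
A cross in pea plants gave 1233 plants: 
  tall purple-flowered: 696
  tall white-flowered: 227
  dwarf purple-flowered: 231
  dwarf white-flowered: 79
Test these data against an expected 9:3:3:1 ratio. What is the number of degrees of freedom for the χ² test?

A goodness-of-fit test with 4 phenotype classes has df = 4 − 1 = 3.

3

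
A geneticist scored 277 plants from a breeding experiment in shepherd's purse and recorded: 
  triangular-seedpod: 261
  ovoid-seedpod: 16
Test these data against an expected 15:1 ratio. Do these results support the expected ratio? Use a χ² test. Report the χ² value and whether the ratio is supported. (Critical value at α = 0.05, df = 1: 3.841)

0.106; consistent

The 15:1 ratio has 16 parts, so with N = 277 the expected counts are:
  triangular-seedpod: 277 × 15/16 = 259.6875
  ovoid-seedpod: 277 × 1/16 = 17.3125
χ² = Σ (O − E)² / E
  triangular-seedpod: (261 − 259.6875)² / 259.6875 = 0.0066
  ovoid-seedpod: (16 − 17.3125)² / 17.3125 = 0.0995
χ² = 0.0066 + 0.0995 = 0.1061 ≈ 0.106
Degrees of freedom = 2 − 1 = 1; critical value at α = 0.05 is 3.841.
Since 0.106 < 3.841, we fail to reject the null hypothesis — the data are consistent with the 15:1 ratio.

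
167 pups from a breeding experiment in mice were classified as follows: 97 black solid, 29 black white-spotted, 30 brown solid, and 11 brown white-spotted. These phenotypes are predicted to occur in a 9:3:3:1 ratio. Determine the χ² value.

The 9:3:3:1 ratio has 16 parts, so with N = 167 the expected counts are:
  black solid: 167 × 9/16 = 93.9375
  black white-spotted: 167 × 3/16 = 31.3125
  brown solid: 167 × 3/16 = 31.3125
  brown white-spotted: 167 × 1/16 = 10.4375
χ² = Σ (O − E)² / E
  black solid: (97 − 93.9375)² / 93.9375 = 0.0998
  black white-spotted: (29 − 31.3125)² / 31.3125 = 0.1708
  brown solid: (30 − 31.3125)² / 31.3125 = 0.0550
  brown white-spotted: (11 − 10.4375)² / 10.4375 = 0.0303
χ² = 0.0998 + 0.1708 + 0.0550 + 0.0303 = 0.3559 ≈ 0.356

0.356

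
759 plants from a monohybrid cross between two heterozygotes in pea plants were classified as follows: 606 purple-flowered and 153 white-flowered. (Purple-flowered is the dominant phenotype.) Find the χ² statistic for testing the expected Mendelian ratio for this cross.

9.490

For a monohybrid cross between heterozygotes with complete dominance, the expected phenotypic ratio is 3:1.
Under the 3:1 hypothesis (Σ ratio = 4, N = 759):
  purple-flowered: 759 × 3/4 = 569.25
  white-flowered: 759 × 1/4 = 189.75
χ² = Σ (O − E)² / E
  purple-flowered: (606 − 569.25)² / 569.25 = 2.3725
  white-flowered: (153 − 189.75)² / 189.75 = 7.1176
χ² = 2.3725 + 7.1176 = 9.4901 ≈ 9.490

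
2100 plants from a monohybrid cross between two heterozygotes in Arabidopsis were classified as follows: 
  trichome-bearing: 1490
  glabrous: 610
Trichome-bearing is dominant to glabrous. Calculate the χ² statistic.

18.349

For a monohybrid cross between heterozygotes with complete dominance, the expected phenotypic ratio is 3:1.
Expected counts for N = 2100 under a 3:1 ratio (total parts = 4):
  trichome-bearing: 2100 × 3/4 = 1575
  glabrous: 2100 × 1/4 = 525
χ² = Σ (O − E)² / E
  trichome-bearing: (1490 − 1575)² / 1575 = 4.5873
  glabrous: (610 − 525)² / 525 = 13.7619
χ² = 4.5873 + 13.7619 = 18.3492 ≈ 18.349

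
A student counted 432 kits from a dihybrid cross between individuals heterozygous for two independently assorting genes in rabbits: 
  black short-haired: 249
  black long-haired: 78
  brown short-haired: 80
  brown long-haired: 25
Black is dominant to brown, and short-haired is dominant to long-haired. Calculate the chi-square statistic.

0.420

A dihybrid F₂ with independent assortment and complete dominance at both loci gives a 9:3:3:1 phenotypic ratio.
Under the 9:3:3:1 hypothesis (Σ ratio = 16, N = 432):
  black short-haired: 432 × 9/16 = 243
  black long-haired: 432 × 3/16 = 81
  brown short-haired: 432 × 3/16 = 81
  brown long-haired: 432 × 1/16 = 27
χ² = Σ (O − E)² / E
  black short-haired: (249 − 243)² / 243 = 0.1481
  black long-haired: (78 − 81)² / 81 = 0.1111
  brown short-haired: (80 − 81)² / 81 = 0.0123
  brown long-haired: (25 − 27)² / 27 = 0.1481
χ² = 0.1481 + 0.1111 + 0.0123 + 0.1481 = 0.4196 ≈ 0.420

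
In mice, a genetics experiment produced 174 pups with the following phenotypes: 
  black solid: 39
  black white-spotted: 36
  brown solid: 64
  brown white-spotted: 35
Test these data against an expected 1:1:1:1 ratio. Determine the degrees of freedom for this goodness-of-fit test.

A goodness-of-fit test with 4 phenotype classes has df = 4 − 1 = 3.

3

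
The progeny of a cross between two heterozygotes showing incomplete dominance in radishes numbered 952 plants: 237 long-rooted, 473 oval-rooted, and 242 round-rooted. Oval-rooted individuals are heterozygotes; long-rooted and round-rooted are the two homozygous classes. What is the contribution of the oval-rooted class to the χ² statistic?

0.019

With incomplete dominance, a heterozygote × heterozygote cross gives a 1:2:1 phenotypic ratio.
Total ratio parts = 4. Expected numbers out of 952:
  long-rooted: 952 × 1/4 = 238
  oval-rooted: 952 × 2/4 = 476
  round-rooted: 952 × 1/4 = 238
Contribution of oval-rooted: (473 − 476)² / 476 = 0.0189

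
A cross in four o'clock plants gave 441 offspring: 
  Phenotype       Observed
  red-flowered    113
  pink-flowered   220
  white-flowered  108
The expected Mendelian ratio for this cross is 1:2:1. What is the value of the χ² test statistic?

0.116

The 1:2:1 ratio has 4 parts, so with N = 441 the expected counts are:
  red-flowered: 441 × 1/4 = 110.25
  pink-flowered: 441 × 2/4 = 220.5
  white-flowered: 441 × 1/4 = 110.25
χ² = Σ (O − E)² / E
  red-flowered: (113 − 110.25)² / 110.25 = 0.0686
  pink-flowered: (220 − 220.5)² / 220.5 = 0.0011
  white-flowered: (108 − 110.25)² / 110.25 = 0.0459
χ² = 0.0686 + 0.0011 + 0.0459 = 0.1156 ≈ 0.116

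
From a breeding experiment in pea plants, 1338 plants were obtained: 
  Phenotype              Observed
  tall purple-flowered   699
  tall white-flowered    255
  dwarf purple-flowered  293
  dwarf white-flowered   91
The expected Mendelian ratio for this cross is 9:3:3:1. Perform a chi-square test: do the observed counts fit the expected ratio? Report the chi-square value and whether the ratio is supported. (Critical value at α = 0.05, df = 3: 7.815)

Expected counts for N = 1338 under a 9:3:3:1 ratio (total parts = 16):
  tall purple-flowered: 1338 × 9/16 = 752.625
  tall white-flowered: 1338 × 3/16 = 250.875
  dwarf purple-flowered: 1338 × 3/16 = 250.875
  dwarf white-flowered: 1338 × 1/16 = 83.625
χ² = Σ (O − E)² / E
  tall purple-flowered: (699 − 752.625)² / 752.625 = 3.8208
  tall white-flowered: (255 − 250.875)² / 250.875 = 0.0678
  dwarf purple-flowered: (293 − 250.875)² / 250.875 = 7.0733
  dwarf white-flowered: (91 − 83.625)² / 83.625 = 0.6504
χ² = 3.8208 + 0.0678 + 7.0733 + 0.6504 = 11.6123 ≈ 11.612
Degrees of freedom = 4 − 1 = 3; critical value at α = 0.05 is 7.815.
Since 11.612 > 7.815, we reject the null hypothesis — the data do not fit the 9:3:3:1 ratio.

11.612; not consistent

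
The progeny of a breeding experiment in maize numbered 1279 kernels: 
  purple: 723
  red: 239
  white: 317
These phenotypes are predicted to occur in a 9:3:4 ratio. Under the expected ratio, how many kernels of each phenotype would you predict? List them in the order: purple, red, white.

719.4375, 239.8125, 319.75

Total ratio parts = 16. Expected numbers out of 1279:
  purple: 1279 × 9/16 = 719.4375
  red: 1279 × 3/16 = 239.8125
  white: 1279 × 4/16 = 319.75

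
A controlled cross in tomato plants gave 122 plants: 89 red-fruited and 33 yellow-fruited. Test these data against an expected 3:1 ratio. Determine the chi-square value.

Under the 3:1 hypothesis (Σ ratio = 4, N = 122):
  red-fruited: 122 × 3/4 = 91.5
  yellow-fruited: 122 × 1/4 = 30.5
χ² = Σ (O − E)² / E
  red-fruited: (89 − 91.5)² / 91.5 = 0.0683
  yellow-fruited: (33 − 30.5)² / 30.5 = 0.2049
χ² = 0.0683 + 0.2049 = 0.2732 ≈ 0.273

0.273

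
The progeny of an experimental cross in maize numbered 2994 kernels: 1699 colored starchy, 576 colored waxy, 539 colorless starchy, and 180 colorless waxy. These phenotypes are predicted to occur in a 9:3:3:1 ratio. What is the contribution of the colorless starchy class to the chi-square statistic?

Expected counts for N = 2994 under a 9:3:3:1 ratio (total parts = 16):
  colored starchy: 2994 × 9/16 = 1684.125
  colored waxy: 2994 × 3/16 = 561.375
  colorless starchy: 2994 × 3/16 = 561.375
  colorless waxy: 2994 × 1/16 = 187.125
Contribution of colorless starchy: (539 − 561.375)² / 561.375 = 0.8918

0.892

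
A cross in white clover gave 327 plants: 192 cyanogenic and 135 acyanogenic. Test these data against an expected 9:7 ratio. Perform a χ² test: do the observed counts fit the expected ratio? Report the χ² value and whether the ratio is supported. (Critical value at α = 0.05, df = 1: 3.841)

0.808; consistent

Expected counts for N = 327 under a 9:7 ratio (total parts = 16):
  cyanogenic: 327 × 9/16 = 183.9375
  acyanogenic: 327 × 7/16 = 143.0625
χ² = Σ (O − E)² / E
  cyanogenic: (192 − 183.9375)² / 183.9375 = 0.3534
  acyanogenic: (135 − 143.0625)² / 143.0625 = 0.4544
χ² = 0.3534 + 0.4544 = 0.8078 ≈ 0.808
Degrees of freedom = 2 − 1 = 1; critical value at α = 0.05 is 3.841.
Since 0.808 < 3.841, we fail to reject the null hypothesis — the data are consistent with the 9:7 ratio.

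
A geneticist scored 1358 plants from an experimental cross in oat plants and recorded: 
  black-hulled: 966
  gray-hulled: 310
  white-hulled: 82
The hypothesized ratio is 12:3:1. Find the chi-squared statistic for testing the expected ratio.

14.846

The 12:3:1 ratio has 16 parts, so with N = 1358 the expected counts are:
  black-hulled: 1358 × 12/16 = 1018.5
  gray-hulled: 1358 × 3/16 = 254.625
  white-hulled: 1358 × 1/16 = 84.875
χ² = Σ (O − E)² / E
  black-hulled: (966 − 1018.5)² / 1018.5 = 2.7062
  gray-hulled: (310 − 254.625)² / 254.625 = 12.0428
  white-hulled: (82 − 84.875)² / 84.875 = 0.0974
χ² = 2.7062 + 12.0428 + 0.0974 = 14.8464 ≈ 14.846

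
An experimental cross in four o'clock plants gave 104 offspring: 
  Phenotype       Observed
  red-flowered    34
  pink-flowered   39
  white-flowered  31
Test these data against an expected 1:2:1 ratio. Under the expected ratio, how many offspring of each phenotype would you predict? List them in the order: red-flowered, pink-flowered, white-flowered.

26, 52, 26

Expected counts for N = 104 under a 1:2:1 ratio (total parts = 4):
  red-flowered: 104 × 1/4 = 26
  pink-flowered: 104 × 2/4 = 52
  white-flowered: 104 × 1/4 = 26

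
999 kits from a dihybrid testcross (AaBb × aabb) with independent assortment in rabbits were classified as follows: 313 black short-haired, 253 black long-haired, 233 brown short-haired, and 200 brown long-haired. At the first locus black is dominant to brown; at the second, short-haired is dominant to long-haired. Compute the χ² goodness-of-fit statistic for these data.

A dihybrid testcross with independent assortment gives a 1:1:1:1 ratio.
Expected counts for N = 999 under a 1:1:1:1 ratio (total parts = 4):
  black short-haired: 999 × 1/4 = 249.75
  black long-haired: 999 × 1/4 = 249.75
  brown short-haired: 999 × 1/4 = 249.75
  brown long-haired: 999 × 1/4 = 249.75
χ² = Σ (O − E)² / E
  black short-haired: (313 − 249.75)² / 249.75 = 16.0183
  black long-haired: (253 − 249.75)² / 249.75 = 0.0423
  brown short-haired: (233 − 249.75)² / 249.75 = 1.1234
  brown long-haired: (200 − 249.75)² / 249.75 = 9.9102
χ² = 16.0183 + 0.0423 + 1.1234 + 9.9102 = 27.0942 ≈ 27.094

27.094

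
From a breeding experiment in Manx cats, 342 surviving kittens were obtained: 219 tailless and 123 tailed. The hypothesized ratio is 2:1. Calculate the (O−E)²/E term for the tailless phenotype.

Expected counts for N = 342 under a 2:1 ratio (total parts = 3):
  tailless: 342 × 2/3 = 228
  tailed: 342 × 1/3 = 114
Contribution of tailless: (219 − 228)² / 228 = 0.3553

0.355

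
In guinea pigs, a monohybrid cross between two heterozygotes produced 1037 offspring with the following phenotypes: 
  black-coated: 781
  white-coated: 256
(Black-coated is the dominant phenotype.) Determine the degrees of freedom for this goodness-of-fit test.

For a monohybrid cross between heterozygotes with complete dominance, the expected phenotypic ratio is 3:1.
A goodness-of-fit test with 2 phenotype classes has df = 2 − 1 = 1.

1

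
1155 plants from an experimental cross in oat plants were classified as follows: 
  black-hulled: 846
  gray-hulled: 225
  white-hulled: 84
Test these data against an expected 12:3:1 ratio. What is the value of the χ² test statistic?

The 12:3:1 ratio has 16 parts, so with N = 1155 the expected counts are:
  black-hulled: 1155 × 12/16 = 866.25
  gray-hulled: 1155 × 3/16 = 216.5625
  white-hulled: 1155 × 1/16 = 72.1875
χ² = Σ (O − E)² / E
  black-hulled: (846 − 866.25)² / 866.25 = 0.4734
  gray-hulled: (225 − 216.5625)² / 216.5625 = 0.3287
  white-hulled: (84 − 72.1875)² / 72.1875 = 1.9330
χ² = 0.4734 + 0.3287 + 1.9330 = 2.7351 ≈ 2.735

2.735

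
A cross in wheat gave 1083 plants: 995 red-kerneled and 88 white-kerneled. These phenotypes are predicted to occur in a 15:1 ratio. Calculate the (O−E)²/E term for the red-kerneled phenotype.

The 15:1 ratio has 16 parts, so with N = 1083 the expected counts are:
  red-kerneled: 1083 × 15/16 = 1015.3125
  white-kerneled: 1083 × 1/16 = 67.6875
Contribution of red-kerneled: (995 − 1015.3125)² / 1015.3125 = 0.4064

0.406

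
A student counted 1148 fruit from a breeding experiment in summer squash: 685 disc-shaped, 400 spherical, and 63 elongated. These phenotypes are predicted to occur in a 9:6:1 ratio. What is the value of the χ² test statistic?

5.614

Total ratio parts = 16. Expected numbers out of 1148:
  disc-shaped: 1148 × 9/16 = 645.75
  spherical: 1148 × 6/16 = 430.5
  elongated: 1148 × 1/16 = 71.75
χ² = Σ (O − E)² / E
  disc-shaped: (685 − 645.75)² / 645.75 = 2.3857
  spherical: (400 − 430.5)² / 430.5 = 2.1609
  elongated: (63 − 71.75)² / 71.75 = 1.0671
χ² = 2.3857 + 2.1609 + 1.0671 = 5.6137 ≈ 5.614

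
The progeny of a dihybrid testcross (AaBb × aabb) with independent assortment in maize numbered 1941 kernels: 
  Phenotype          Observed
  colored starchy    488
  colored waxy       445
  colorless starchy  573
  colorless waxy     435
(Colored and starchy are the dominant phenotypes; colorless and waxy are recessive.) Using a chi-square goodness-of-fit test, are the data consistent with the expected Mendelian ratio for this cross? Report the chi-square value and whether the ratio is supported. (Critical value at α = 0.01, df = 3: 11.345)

A dihybrid testcross with independent assortment gives a 1:1:1:1 ratio.
The 1:1:1:1 ratio has 4 parts, so with N = 1941 the expected counts are:
  colored starchy: 1941 × 1/4 = 485.25
  colored waxy: 1941 × 1/4 = 485.25
  colorless starchy: 1941 × 1/4 = 485.25
  colorless waxy: 1941 × 1/4 = 485.25
χ² = Σ (O − E)² / E
  colored starchy: (488 − 485.25)² / 485.25 = 0.0156
  colored waxy: (445 − 485.25)² / 485.25 = 3.3386
  colorless starchy: (573 − 485.25)² / 485.25 = 15.8682
  colorless waxy: (435 − 485.25)² / 485.25 = 5.2036
χ² = 0.0156 + 3.3386 + 15.8682 + 5.2036 = 24.426
Degrees of freedom = 4 − 1 = 3; critical value at α = 0.01 is 11.345.
Since 24.426 > 11.345, we reject the null hypothesis — the data do not fit the 1:1:1:1 ratio.

24.426; not consistent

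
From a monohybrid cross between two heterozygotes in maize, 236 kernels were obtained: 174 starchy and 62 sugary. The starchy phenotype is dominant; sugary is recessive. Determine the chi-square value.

0.203

For a monohybrid cross between heterozygotes with complete dominance, the expected phenotypic ratio is 3:1.
Under the 3:1 hypothesis (Σ ratio = 4, N = 236):
  starchy: 236 × 3/4 = 177
  sugary: 236 × 1/4 = 59
χ² = Σ (O − E)² / E
  starchy: (174 − 177)² / 177 = 0.0508
  sugary: (62 − 59)² / 59 = 0.1525
χ² = 0.0508 + 0.1525 = 0.2033 ≈ 0.203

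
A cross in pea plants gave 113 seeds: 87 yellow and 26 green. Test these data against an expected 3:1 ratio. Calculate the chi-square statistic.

0.239

Expected counts for N = 113 under a 3:1 ratio (total parts = 4):
  yellow: 113 × 3/4 = 84.75
  green: 113 × 1/4 = 28.25
χ² = Σ (O − E)² / E
  yellow: (87 − 84.75)² / 84.75 = 0.0597
  green: (26 − 28.25)² / 28.25 = 0.1792
χ² = 0.0597 + 0.1792 = 0.2389 ≈ 0.239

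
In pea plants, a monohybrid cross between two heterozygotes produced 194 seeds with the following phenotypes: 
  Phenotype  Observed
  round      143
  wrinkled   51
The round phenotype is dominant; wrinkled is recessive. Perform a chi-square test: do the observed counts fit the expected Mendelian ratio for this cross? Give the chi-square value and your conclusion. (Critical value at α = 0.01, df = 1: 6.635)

For a monohybrid cross between heterozygotes with complete dominance, the expected phenotypic ratio is 3:1.
Expected counts for N = 194 under a 3:1 ratio (total parts = 4):
  round: 194 × 3/4 = 145.5
  wrinkled: 194 × 1/4 = 48.5
χ² = Σ (O − E)² / E
  round: (143 − 145.5)² / 145.5 = 0.0430
  wrinkled: (51 − 48.5)² / 48.5 = 0.1289
χ² = 0.0430 + 0.1289 = 0.1719 ≈ 0.172
Degrees of freedom = 2 − 1 = 1; critical value at α = 0.01 is 6.635.
Since 0.172 < 6.635, we fail to reject the null hypothesis — the data are consistent with the 3:1 ratio.

0.172; consistent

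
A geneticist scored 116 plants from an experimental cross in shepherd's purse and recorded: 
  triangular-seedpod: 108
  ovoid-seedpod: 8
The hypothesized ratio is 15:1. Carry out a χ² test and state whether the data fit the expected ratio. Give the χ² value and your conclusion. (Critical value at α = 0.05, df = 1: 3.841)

0.083; consistent

Under the 15:1 hypothesis (Σ ratio = 16, N = 116):
  triangular-seedpod: 116 × 15/16 = 108.75
  ovoid-seedpod: 116 × 1/16 = 7.25
χ² = Σ (O − E)² / E
  triangular-seedpod: (108 − 108.75)² / 108.75 = 0.0052
  ovoid-seedpod: (8 − 7.25)² / 7.25 = 0.0776
χ² = 0.0052 + 0.0776 = 0.0828 ≈ 0.083
Degrees of freedom = 2 − 1 = 1; critical value at α = 0.05 is 3.841.
Since 0.083 < 3.841, we fail to reject the null hypothesis — the data are consistent with the 15:1 ratio.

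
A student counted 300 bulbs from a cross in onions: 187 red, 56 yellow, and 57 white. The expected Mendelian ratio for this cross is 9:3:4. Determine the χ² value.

Total ratio parts = 16. Expected numbers out of 300:
  red: 300 × 9/16 = 168.75
  yellow: 300 × 3/16 = 56.25
  white: 300 × 4/16 = 75
χ² = Σ (O − E)² / E
  red: (187 − 168.75)² / 168.75 = 1.9737
  yellow: (56 − 56.25)² / 56.25 = 0.0011
  white: (57 − 75)² / 75 = 4.3200
χ² = 1.9737 + 0.0011 + 4.3200 = 6.2948 ≈ 6.295

6.295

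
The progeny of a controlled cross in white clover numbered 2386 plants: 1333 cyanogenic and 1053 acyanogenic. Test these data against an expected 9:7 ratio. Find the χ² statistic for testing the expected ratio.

Under the 9:7 hypothesis (Σ ratio = 16, N = 2386):
  cyanogenic: 2386 × 9/16 = 1342.125
  acyanogenic: 2386 × 7/16 = 1043.875
χ² = Σ (O − E)² / E
  cyanogenic: (1333 − 1342.125)² / 1342.125 = 0.0620
  acyanogenic: (1053 − 1043.875)² / 1043.875 = 0.0798
χ² = 0.0620 + 0.0798 = 0.1418 ≈ 0.142

0.142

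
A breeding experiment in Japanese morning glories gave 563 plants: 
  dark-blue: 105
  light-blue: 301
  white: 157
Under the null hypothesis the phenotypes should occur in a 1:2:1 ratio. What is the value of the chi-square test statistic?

The 1:2:1 ratio has 4 parts, so with N = 563 the expected counts are:
  dark-blue: 563 × 1/4 = 140.75
  light-blue: 563 × 2/4 = 281.5
  white: 563 × 1/4 = 140.75
χ² = Σ (O − E)² / E
  dark-blue: (105 − 140.75)² / 140.75 = 9.0804
  light-blue: (301 − 281.5)² / 281.5 = 1.3508
  white: (157 − 140.75)² / 140.75 = 1.8761
χ² = 9.0804 + 1.3508 + 1.8761 = 12.3073 ≈ 12.307

12.307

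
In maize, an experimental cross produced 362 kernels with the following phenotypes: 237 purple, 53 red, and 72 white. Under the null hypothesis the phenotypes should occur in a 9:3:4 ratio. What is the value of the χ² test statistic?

12.512

Expected counts for N = 362 under a 9:3:4 ratio (total parts = 16):
  purple: 362 × 9/16 = 203.625
  red: 362 × 3/16 = 67.875
  white: 362 × 4/16 = 90.5
χ² = Σ (O − E)² / E
  purple: (237 − 203.625)² / 203.625 = 5.4703
  red: (53 − 67.875)² / 67.875 = 3.2599
  white: (72 − 90.5)² / 90.5 = 3.7818
χ² = 5.4703 + 3.2599 + 3.7818 = 12.512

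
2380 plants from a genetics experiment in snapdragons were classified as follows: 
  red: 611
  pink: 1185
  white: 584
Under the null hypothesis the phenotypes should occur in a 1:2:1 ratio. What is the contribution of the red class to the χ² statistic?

Expected counts for N = 2380 under a 1:2:1 ratio (total parts = 4):
  red: 2380 × 1/4 = 595
  pink: 2380 × 2/4 = 1190
  white: 2380 × 1/4 = 595
Contribution of red: (611 − 595)² / 595 = 0.4303

0.430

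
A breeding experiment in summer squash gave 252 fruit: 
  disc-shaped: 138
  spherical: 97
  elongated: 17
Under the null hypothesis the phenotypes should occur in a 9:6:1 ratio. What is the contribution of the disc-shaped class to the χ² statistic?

0.099

The 9:6:1 ratio has 16 parts, so with N = 252 the expected counts are:
  disc-shaped: 252 × 9/16 = 141.75
  spherical: 252 × 6/16 = 94.5
  elongated: 252 × 1/16 = 15.75
Contribution of disc-shaped: (138 − 141.75)² / 141.75 = 0.0992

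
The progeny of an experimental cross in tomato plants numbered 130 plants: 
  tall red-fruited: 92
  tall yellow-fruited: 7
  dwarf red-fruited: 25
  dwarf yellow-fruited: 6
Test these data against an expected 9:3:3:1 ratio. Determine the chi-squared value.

17.829

Total ratio parts = 16. Expected numbers out of 130:
  tall red-fruited: 130 × 9/16 = 73.125
  tall yellow-fruited: 130 × 3/16 = 24.375
  dwarf red-fruited: 130 × 3/16 = 24.375
  dwarf yellow-fruited: 130 × 1/16 = 8.125
χ² = Σ (O − E)² / E
  tall red-fruited: (92 − 73.125)² / 73.125 = 4.8720
  tall yellow-fruited: (7 − 24.375)² / 24.375 = 12.3853
  dwarf red-fruited: (25 − 24.375)² / 24.375 = 0.0160
  dwarf yellow-fruited: (6 − 8.125)² / 8.125 = 0.5558
χ² = 4.8720 + 12.3853 + 0.0160 + 0.5558 = 17.8291 ≈ 17.829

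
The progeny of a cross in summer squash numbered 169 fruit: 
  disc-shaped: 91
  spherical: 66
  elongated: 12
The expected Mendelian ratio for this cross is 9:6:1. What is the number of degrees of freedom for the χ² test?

2

A goodness-of-fit test with 3 phenotype classes has df = 3 − 1 = 2.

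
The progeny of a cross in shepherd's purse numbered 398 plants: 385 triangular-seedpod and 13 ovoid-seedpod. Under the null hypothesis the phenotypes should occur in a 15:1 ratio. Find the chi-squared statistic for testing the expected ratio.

6.047

Total ratio parts = 16. Expected numbers out of 398:
  triangular-seedpod: 398 × 15/16 = 373.125
  ovoid-seedpod: 398 × 1/16 = 24.875
χ² = Σ (O − E)² / E
  triangular-seedpod: (385 − 373.125)² / 373.125 = 0.3779
  ovoid-seedpod: (13 − 24.875)² / 24.875 = 5.6690
χ² = 0.3779 + 5.6690 = 6.0469 ≈ 6.047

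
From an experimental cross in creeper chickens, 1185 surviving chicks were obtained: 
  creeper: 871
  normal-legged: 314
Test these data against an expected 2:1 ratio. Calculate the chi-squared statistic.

24.915

Total ratio parts = 3. Expected numbers out of 1185:
  creeper: 1185 × 2/3 = 790
  normal-legged: 1185 × 1/3 = 395
χ² = Σ (O − E)² / E
  creeper: (871 − 790)² / 790 = 8.3051
  normal-legged: (314 − 395)² / 395 = 16.6101
χ² = 8.3051 + 16.6101 = 24.9152 ≈ 24.915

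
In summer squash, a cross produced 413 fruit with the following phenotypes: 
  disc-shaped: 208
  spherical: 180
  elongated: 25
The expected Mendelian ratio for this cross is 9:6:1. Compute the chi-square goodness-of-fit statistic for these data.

Total ratio parts = 16. Expected numbers out of 413:
  disc-shaped: 413 × 9/16 = 232.3125
  spherical: 413 × 6/16 = 154.875
  elongated: 413 × 1/16 = 25.8125
χ² = Σ (O − E)² / E
  disc-shaped: (208 − 232.3125)² / 232.3125 = 2.5444
  spherical: (180 − 154.875)² / 154.875 = 4.0760
  elongated: (25 − 25.8125)² / 25.8125 = 0.0256
χ² = 2.5444 + 4.0760 + 0.0256 = 6.646

6.646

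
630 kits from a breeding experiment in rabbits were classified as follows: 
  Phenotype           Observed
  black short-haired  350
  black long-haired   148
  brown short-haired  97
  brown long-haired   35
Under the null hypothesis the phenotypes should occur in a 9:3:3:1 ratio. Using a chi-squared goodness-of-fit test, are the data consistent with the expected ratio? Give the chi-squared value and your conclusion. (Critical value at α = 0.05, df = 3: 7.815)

The 9:3:3:1 ratio has 16 parts, so with N = 630 the expected counts are:
  black short-haired: 630 × 9/16 = 354.375
  black long-haired: 630 × 3/16 = 118.125
  brown short-haired: 630 × 3/16 = 118.125
  brown long-haired: 630 × 1/16 = 39.375
χ² = Σ (O − E)² / E
  black short-haired: (350 − 354.375)² / 354.375 = 0.0540
  black long-haired: (148 − 118.125)² / 118.125 = 7.5557
  brown short-haired: (97 − 118.125)² / 118.125 = 3.7779
  brown long-haired: (35 − 39.375)² / 39.375 = 0.4861
χ² = 0.0540 + 7.5557 + 3.7779 + 0.4861 = 11.8737 ≈ 11.874
Degrees of freedom = 4 − 1 = 3; critical value at α = 0.05 is 7.815.
Since 11.874 > 7.815, we reject the null hypothesis — the data do not fit the 9:3:3:1 ratio.

11.874; not consistent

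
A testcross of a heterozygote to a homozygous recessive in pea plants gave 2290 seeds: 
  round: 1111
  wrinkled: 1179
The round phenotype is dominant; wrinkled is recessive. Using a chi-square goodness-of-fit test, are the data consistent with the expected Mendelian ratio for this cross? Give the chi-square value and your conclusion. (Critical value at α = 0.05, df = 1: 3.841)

A testcross of a heterozygote (Aa × aa) gives a 1:1 phenotypic ratio.
The 1:1 ratio has 2 parts, so with N = 2290 the expected counts are:
  round: 2290 × 1/2 = 1145
  wrinkled: 2290 × 1/2 = 1145
χ² = Σ (O − E)² / E
  round: (1111 − 1145)² / 1145 = 1.0096
  wrinkled: (1179 − 1145)² / 1145 = 1.0096
χ² = 1.0096 + 1.0096 = 2.0192 ≈ 2.019
Degrees of freedom = 2 − 1 = 1; critical value at α = 0.05 is 3.841.
Since 2.019 < 3.841, we fail to reject the null hypothesis — the data are consistent with the 1:1 ratio.

2.019; consistent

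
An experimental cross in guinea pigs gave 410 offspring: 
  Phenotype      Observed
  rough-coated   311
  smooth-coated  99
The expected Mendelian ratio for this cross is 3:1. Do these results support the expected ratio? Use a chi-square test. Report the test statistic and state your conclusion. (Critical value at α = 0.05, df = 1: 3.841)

Total ratio parts = 4. Expected numbers out of 410:
  rough-coated: 410 × 3/4 = 307.5
  smooth-coated: 410 × 1/4 = 102.5
χ² = Σ (O − E)² / E
  rough-coated: (311 − 307.5)² / 307.5 = 0.0398
  smooth-coated: (99 − 102.5)² / 102.5 = 0.1195
χ² = 0.0398 + 0.1195 = 0.1593 ≈ 0.159
Degrees of freedom = 2 − 1 = 1; critical value at α = 0.05 is 3.841.
Since 0.159 < 3.841, we fail to reject the null hypothesis — the data are consistent with the 3:1 ratio.

0.159; consistent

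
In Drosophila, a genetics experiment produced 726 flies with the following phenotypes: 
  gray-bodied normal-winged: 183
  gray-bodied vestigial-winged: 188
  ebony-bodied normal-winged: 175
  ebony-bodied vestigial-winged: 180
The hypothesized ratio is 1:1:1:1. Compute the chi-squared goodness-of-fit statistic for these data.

0.490

Total ratio parts = 4. Expected numbers out of 726:
  gray-bodied normal-winged: 726 × 1/4 = 181.5
  gray-bodied vestigial-winged: 726 × 1/4 = 181.5
  ebony-bodied normal-winged: 726 × 1/4 = 181.5
  ebony-bodied vestigial-winged: 726 × 1/4 = 181.5
χ² = Σ (O − E)² / E
  gray-bodied normal-winged: (183 − 181.5)² / 181.5 = 0.0124
  gray-bodied vestigial-winged: (188 − 181.5)² / 181.5 = 0.2328
  ebony-bodied normal-winged: (175 − 181.5)² / 181.5 = 0.2328
  ebony-bodied vestigial-winged: (180 − 181.5)² / 181.5 = 0.0124
χ² = 0.0124 + 0.2328 + 0.2328 + 0.0124 = 0.4904 ≈ 0.490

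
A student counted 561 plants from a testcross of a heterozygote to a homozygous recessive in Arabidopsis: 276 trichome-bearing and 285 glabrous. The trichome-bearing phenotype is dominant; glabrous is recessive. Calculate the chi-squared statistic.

A testcross of a heterozygote (Aa × aa) gives a 1:1 phenotypic ratio.
The 1:1 ratio has 2 parts, so with N = 561 the expected counts are:
  trichome-bearing: 561 × 1/2 = 280.5
  glabrous: 561 × 1/2 = 280.5
χ² = Σ (O − E)² / E
  trichome-bearing: (276 − 280.5)² / 280.5 = 0.0722
  glabrous: (285 − 280.5)² / 280.5 = 0.0722
χ² = 0.0722 + 0.0722 = 0.1444 ≈ 0.144

0.144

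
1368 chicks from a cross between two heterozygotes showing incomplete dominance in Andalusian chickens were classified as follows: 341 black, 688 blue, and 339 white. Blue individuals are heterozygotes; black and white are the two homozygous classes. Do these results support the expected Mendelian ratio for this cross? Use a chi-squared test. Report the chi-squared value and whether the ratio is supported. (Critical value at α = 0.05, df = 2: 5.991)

0.053; consistent

With incomplete dominance, a heterozygote × heterozygote cross gives a 1:2:1 phenotypic ratio.
Total ratio parts = 4. Expected numbers out of 1368:
  black: 1368 × 1/4 = 342
  blue: 1368 × 2/4 = 684
  white: 1368 × 1/4 = 342
χ² = Σ (O − E)² / E
  black: (341 − 342)² / 342 = 0.0029
  blue: (688 − 684)² / 684 = 0.0234
  white: (339 − 342)² / 342 = 0.0263
χ² = 0.0029 + 0.0234 + 0.0263 = 0.0526 ≈ 0.053
Degrees of freedom = 3 − 1 = 2; critical value at α = 0.05 is 5.991.
Since 0.053 < 5.991, we fail to reject the null hypothesis — the data are consistent with the 1:2:1 ratio.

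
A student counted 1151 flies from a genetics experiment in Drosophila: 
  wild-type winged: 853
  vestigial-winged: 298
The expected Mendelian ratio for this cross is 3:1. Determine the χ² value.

Expected counts for N = 1151 under a 3:1 ratio (total parts = 4):
  wild-type winged: 1151 × 3/4 = 863.25
  vestigial-winged: 1151 × 1/4 = 287.75
χ² = Σ (O − E)² / E
  wild-type winged: (853 − 863.25)² / 863.25 = 0.1217
  vestigial-winged: (298 − 287.75)² / 287.75 = 0.3651
χ² = 0.1217 + 0.3651 = 0.4868 ≈ 0.487

0.487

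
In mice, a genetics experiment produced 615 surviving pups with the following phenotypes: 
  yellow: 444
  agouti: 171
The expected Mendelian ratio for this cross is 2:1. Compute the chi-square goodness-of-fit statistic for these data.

8.459

Total ratio parts = 3. Expected numbers out of 615:
  yellow: 615 × 2/3 = 410
  agouti: 615 × 1/3 = 205
χ² = Σ (O − E)² / E
  yellow: (444 − 410)² / 410 = 2.8195
  agouti: (171 − 205)² / 205 = 5.6390
χ² = 2.8195 + 5.6390 = 8.4585 ≈ 8.459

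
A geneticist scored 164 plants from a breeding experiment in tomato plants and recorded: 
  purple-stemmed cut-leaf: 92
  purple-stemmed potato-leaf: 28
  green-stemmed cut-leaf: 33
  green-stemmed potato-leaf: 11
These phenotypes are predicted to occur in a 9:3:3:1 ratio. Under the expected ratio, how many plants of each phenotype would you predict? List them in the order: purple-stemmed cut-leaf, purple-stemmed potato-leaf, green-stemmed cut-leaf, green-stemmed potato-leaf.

Expected counts for N = 164 under a 9:3:3:1 ratio (total parts = 16):
  purple-stemmed cut-leaf: 164 × 9/16 = 92.25
  purple-stemmed potato-leaf: 164 × 3/16 = 30.75
  green-stemmed cut-leaf: 164 × 3/16 = 30.75
  green-stemmed potato-leaf: 164 × 1/16 = 10.25

92.25, 30.75, 30.75, 10.25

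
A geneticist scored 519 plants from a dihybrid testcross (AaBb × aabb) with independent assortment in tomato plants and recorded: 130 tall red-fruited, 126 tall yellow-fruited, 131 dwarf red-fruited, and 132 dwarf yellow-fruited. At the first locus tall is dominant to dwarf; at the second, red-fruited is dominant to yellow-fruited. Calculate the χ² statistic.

0.160

A dihybrid testcross with independent assortment gives a 1:1:1:1 ratio.
Under the 1:1:1:1 hypothesis (Σ ratio = 4, N = 519):
  tall red-fruited: 519 × 1/4 = 129.75
  tall yellow-fruited: 519 × 1/4 = 129.75
  dwarf red-fruited: 519 × 1/4 = 129.75
  dwarf yellow-fruited: 519 × 1/4 = 129.75
χ² = Σ (O − E)² / E
  tall red-fruited: (130 − 129.75)² / 129.75 = 0.0005
  tall yellow-fruited: (126 − 129.75)² / 129.75 = 0.1084
  dwarf red-fruited: (131 − 129.75)² / 129.75 = 0.0120
  dwarf yellow-fruited: (132 − 129.75)² / 129.75 = 0.0390
χ² = 0.0005 + 0.1084 + 0.0120 + 0.0390 = 0.1599 ≈ 0.160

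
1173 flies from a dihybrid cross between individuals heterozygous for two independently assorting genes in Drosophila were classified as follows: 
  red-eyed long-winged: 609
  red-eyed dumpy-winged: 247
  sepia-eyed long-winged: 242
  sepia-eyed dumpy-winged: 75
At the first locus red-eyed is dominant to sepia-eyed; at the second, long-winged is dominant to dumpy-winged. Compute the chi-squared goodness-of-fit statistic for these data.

A dihybrid F₂ with independent assortment and complete dominance at both loci gives a 9:3:3:1 phenotypic ratio.
Total ratio parts = 16. Expected numbers out of 1173:
  red-eyed long-winged: 1173 × 9/16 = 659.8125
  red-eyed dumpy-winged: 1173 × 3/16 = 219.9375
  sepia-eyed long-winged: 1173 × 3/16 = 219.9375
  sepia-eyed dumpy-winged: 1173 × 1/16 = 73.3125
χ² = Σ (O − E)² / E
  red-eyed long-winged: (609 − 659.8125)² / 659.8125 = 3.9131
  red-eyed dumpy-winged: (247 − 219.9375)² / 219.9375 = 3.3299
  sepia-eyed long-winged: (242 − 219.9375)² / 219.9375 = 2.2131
  sepia-eyed dumpy-winged: (75 − 73.3125)² / 73.3125 = 0.0388
χ² = 3.9131 + 3.3299 + 2.2131 + 0.0388 = 9.4949 ≈ 9.495

9.495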